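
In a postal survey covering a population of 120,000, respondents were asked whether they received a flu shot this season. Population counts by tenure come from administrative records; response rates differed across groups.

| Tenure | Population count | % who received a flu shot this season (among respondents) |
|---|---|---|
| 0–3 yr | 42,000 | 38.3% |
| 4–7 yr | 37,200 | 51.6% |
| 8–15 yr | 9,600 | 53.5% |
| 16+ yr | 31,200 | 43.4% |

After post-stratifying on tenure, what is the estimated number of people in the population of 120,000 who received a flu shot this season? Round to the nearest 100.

Each cell contributes its population count × the respondent rate:
  0–3 yr: 42,000 × 38.3% = 16,086
  4–7 yr: 37,200 × 51.6% = 19195.2
  8–15 yr: 9,600 × 53.5% = 5136
  16+ yr: 31,200 × 43.4% = 13540.8
Estimated total = 53,958 → 54,000.

54,000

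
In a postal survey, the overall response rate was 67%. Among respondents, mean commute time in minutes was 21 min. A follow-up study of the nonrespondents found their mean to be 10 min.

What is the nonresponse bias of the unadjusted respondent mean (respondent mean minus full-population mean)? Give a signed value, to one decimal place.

Nonresponse fraction = 1 − 0.67 = 0.33.
Bias = (nonresponse fraction) × (respondent mean − nonrespondent mean)
     = 0.33 × (21 − 10) = 0.33 × 11 = 3.63.

+3.6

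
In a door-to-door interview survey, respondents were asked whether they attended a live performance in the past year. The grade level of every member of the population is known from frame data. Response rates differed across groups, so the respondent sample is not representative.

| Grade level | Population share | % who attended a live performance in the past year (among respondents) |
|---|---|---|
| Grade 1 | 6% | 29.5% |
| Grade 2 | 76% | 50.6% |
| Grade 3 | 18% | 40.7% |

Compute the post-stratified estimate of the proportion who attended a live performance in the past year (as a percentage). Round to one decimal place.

47.6%

Each cell contributes population-share × respondent value:
  Grade 1: 0.06 × 29.5 = 1.77
  Grade 2: 0.76 × 50.6 = 38.456
  Grade 3: 0.18 × 40.7 = 7.326
Post-stratified estimate = 47.552 → 47.6%.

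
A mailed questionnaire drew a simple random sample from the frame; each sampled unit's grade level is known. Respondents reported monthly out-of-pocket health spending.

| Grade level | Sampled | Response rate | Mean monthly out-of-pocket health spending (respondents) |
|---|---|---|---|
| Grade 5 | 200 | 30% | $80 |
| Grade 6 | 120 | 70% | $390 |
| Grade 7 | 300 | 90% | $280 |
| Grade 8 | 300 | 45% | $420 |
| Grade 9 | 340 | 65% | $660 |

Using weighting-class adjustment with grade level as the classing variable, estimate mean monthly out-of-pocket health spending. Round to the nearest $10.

Weighting each respondent by the inverse class response rate inflates each class back to its sampled size, so the class weight is n_sampled:
  Grade 5: 200 × 80 = 16,000
  Grade 6: 120 × 390 = 46,800
  Grade 7: 300 × 280 = 84,000
  Grade 8: 300 × 420 = 126,000
  Grade 9: 340 × 660 = 224,400
Adjusted estimate = 497,200 / 1,260 = 394.603 → $390.

$390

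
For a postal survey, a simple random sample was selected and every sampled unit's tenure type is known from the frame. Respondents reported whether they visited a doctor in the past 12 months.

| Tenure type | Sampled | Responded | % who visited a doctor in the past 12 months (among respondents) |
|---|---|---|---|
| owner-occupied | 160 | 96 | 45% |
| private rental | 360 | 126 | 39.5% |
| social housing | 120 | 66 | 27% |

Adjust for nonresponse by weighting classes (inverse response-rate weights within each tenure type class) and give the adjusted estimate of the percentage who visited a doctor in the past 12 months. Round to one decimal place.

38.5%

Response rates by class: owner-occupied 96/160 = 60%, private rental 126/360 = 35%, social housing 66/120 = 55%.
Inverse-response-rate weighting restores each class to its sampled count, so class totals weight by n_sampled:
  owner-occupied: 160 × 45 = 7200
  private rental: 360 × 39.5 = 14,220
  social housing: 120 × 27 = 3240
Adjusted estimate = 24,660 / 640 = 38.5312 → 38.5%.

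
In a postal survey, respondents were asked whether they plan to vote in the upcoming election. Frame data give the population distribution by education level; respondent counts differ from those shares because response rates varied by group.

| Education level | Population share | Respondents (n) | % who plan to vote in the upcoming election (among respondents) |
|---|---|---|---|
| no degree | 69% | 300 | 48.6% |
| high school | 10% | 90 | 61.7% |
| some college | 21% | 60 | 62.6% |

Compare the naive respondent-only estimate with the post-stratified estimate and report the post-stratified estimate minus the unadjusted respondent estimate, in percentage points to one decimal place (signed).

Unadjusted (pooled respondent) estimate weights by respondent counts:
  (300/450)×48.6 + (90/450)×61.7 + (60/450)×62.6 = 53.0867%
Post-stratifying to population shares instead:
  0.69×48.6 + 0.1×61.7 + 0.21×62.6 = 52.85%
Difference = 52.85 − 53.0867 = -0.2367 pp.

-0.2 percentage points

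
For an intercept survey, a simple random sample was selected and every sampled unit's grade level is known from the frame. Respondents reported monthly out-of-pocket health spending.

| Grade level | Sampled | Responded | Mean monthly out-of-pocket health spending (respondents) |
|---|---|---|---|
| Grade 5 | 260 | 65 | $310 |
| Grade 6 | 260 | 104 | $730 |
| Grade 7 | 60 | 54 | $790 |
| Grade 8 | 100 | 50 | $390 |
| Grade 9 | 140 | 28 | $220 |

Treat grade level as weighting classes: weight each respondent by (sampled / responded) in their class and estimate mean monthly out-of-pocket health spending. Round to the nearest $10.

$470

Class response rates: Grade 5 65/260 = 25%, Grade 6 104/260 = 40%, Grade 7 54/60 = 90%, Grade 8 50/100 = 50%, Grade 9 28/140 = 20%.
Weighting each respondent by the inverse class response rate inflates each class back to its sampled size, so the class weight is n_sampled:
  Grade 5: 260 × 310 = 80,600
  Grade 6: 260 × 730 = 189,800
  Grade 7: 60 × 790 = 47,400
  Grade 8: 100 × 390 = 39,000
  Grade 9: 140 × 220 = 30,800
Adjusted estimate = 387,600 / 820 = 472.683 → $470.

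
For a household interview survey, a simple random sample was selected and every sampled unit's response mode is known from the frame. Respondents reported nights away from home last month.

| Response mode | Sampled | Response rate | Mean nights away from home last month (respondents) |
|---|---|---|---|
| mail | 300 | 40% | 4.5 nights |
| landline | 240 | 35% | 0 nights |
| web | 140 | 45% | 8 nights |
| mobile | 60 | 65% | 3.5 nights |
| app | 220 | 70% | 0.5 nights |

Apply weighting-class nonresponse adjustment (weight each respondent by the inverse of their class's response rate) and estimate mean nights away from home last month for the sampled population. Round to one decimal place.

Weighting each respondent by the inverse class response rate inflates each class back to its sampled size, so the class weight is n_sampled:
  mail: 300 × 4.5 = 1350
  landline: 240 × 0 = 0
  web: 140 × 8 = 1120
  mobile: 60 × 3.5 = 210
  app: 220 × 0.5 = 110
Adjusted estimate = 2790 / 960 = 2.90625 → 2.9.

2.9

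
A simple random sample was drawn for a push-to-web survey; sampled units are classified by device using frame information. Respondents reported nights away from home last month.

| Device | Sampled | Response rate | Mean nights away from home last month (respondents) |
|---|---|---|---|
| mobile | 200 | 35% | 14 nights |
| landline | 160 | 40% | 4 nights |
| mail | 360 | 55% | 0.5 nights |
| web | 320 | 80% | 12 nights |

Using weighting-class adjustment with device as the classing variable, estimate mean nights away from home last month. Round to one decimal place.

7.2

Each respondent's weight = sampled/responded in their class; summing within a class gives n_sampled, so:
  mobile: 200 × 14 = 2800
  landline: 160 × 4 = 640
  mail: 360 × 0.5 = 180
  web: 320 × 12 = 3840
Adjusted estimate = 7460 / 1,040 = 7.17308 → 7.2.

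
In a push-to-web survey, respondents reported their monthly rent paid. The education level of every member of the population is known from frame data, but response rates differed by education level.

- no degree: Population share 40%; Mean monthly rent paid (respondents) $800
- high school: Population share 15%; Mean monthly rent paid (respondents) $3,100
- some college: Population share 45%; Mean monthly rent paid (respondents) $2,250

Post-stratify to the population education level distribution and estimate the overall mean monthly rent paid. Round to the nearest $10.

Post-stratification weights by population share, not respondent share:
  no degree: 0.4 × 800 = 320
  high school: 0.15 × 3100 = 465
  some college: 0.45 × 2250 = 1012.5
Post-stratified estimate = 1797.5 → $1,800.

$1,800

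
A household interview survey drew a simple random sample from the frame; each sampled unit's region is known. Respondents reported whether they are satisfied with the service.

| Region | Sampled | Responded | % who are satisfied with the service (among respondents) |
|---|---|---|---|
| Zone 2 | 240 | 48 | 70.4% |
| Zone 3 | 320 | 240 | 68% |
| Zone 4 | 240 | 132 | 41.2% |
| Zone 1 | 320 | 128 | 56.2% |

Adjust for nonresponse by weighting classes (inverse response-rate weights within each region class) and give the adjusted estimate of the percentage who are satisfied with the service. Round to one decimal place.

Response rates by class: Zone 2 48/240 = 20%, Zone 3 240/320 = 75%, Zone 4 132/240 = 55%, Zone 1 128/320 = 40%.
With weight = n_sampled/n_responded per class, the weighted class total is n_sampled:
  Zone 2: 240 × 70.4 = 16,896
  Zone 3: 320 × 68 = 21,760
  Zone 4: 240 × 41.2 = 9888
  Zone 1: 320 × 56.2 = 17,984
Adjusted estimate = 66,528 / 1,120 = 59.4 → 59.4%.

59.4%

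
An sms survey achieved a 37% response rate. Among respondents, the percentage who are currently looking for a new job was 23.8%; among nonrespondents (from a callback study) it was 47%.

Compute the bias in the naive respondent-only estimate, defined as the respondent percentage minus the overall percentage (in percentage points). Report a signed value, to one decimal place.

Nonresponse fraction = 1 − 0.37 = 0.63.
Bias = (nonresponse fraction) × (respondent percentage − nonrespondent percentage)
     = 0.63 × (23.8 − 47) = 0.63 × -23.2 = -14.616.

-14.6 percentage points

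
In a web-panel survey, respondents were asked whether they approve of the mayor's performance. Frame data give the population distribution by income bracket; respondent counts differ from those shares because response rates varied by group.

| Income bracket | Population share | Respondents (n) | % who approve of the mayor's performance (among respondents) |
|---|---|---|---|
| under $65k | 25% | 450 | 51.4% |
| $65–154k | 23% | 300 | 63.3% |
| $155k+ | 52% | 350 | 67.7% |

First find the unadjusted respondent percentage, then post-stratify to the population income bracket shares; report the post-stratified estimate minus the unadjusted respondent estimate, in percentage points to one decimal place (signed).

Without adjustment, the pooled respondent share is:
  (450/1100)×51.4 + (300/1100)×63.3 + (350/1100)×67.7 = 59.8318%
Post-stratified estimate weights by population shares:
  0.25×51.4 + 0.23×63.3 + 0.52×67.7 = 62.613%
Difference = 62.613 − 59.8318 = 2.7812 pp.

+2.8 percentage points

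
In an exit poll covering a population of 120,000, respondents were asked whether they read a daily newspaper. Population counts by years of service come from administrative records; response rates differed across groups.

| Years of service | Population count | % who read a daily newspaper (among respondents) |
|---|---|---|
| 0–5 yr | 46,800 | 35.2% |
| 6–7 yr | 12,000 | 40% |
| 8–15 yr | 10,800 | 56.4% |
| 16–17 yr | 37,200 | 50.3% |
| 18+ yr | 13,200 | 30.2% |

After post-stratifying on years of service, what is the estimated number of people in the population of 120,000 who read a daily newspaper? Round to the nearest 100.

50,100

Each cell contributes its population count × the respondent rate:
  0–5 yr: 46,800 × 35.2% = 16473.6
  6–7 yr: 12,000 × 40% = 4800
  8–15 yr: 10,800 × 56.4% = 6091.2
  16–17 yr: 37,200 × 50.3% = 18711.6
  18+ yr: 13,200 × 30.2% = 3986.4
Estimated total = 50062.8 → 50,100.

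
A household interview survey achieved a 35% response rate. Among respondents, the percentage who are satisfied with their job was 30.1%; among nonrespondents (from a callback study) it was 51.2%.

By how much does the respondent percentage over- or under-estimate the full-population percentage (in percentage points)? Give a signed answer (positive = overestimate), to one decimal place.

-13.7 percentage points

Nonresponse fraction = 1 − 0.35 = 0.65.
Bias = (nonresponse fraction) × (respondent percentage − nonrespondent percentage)
     = 0.65 × (30.1 − 51.2) = 0.65 × -21.1 = -13.715.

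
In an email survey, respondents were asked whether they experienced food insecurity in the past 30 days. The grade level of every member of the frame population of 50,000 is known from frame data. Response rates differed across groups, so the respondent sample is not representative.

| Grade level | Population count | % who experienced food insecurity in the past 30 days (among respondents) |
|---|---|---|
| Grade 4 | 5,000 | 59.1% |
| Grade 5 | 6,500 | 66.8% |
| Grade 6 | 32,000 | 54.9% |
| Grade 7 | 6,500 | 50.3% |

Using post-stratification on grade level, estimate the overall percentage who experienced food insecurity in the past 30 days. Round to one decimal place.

56.3%

Weight each group's respondent value by its population share:
  Grade 4: (5,000/50,000) × 59.1 = 5.91
  Grade 5: (6,500/50,000) × 66.8 = 8.684
  Grade 6: (32,000/50,000) × 54.9 = 35.136
  Grade 7: (6,500/50,000) × 50.3 = 6.539
Post-stratified estimate = 56.269 → 56.3%.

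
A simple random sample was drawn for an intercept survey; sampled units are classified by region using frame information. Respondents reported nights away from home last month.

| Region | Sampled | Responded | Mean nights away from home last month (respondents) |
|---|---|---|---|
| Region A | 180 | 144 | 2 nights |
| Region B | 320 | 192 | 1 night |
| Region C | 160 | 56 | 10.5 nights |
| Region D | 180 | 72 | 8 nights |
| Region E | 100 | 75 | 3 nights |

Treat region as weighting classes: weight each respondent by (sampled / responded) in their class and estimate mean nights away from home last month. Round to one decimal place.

4.4

Response rates by class: Region A 144/180 = 80%, Region B 192/320 = 60%, Region C 56/160 = 35%, Region D 72/180 = 40%, Region E 75/100 = 75%.
Weighting each respondent by the inverse class response rate inflates each class back to its sampled size, so the class weight is n_sampled:
  Region A: 180 × 2 = 360
  Region B: 320 × 1 = 320
  Region C: 160 × 10.5 = 1680
  Region D: 180 × 8 = 1440
  Region E: 100 × 3 = 300
Adjusted estimate = 4100 / 940 = 4.3617 → 4.4.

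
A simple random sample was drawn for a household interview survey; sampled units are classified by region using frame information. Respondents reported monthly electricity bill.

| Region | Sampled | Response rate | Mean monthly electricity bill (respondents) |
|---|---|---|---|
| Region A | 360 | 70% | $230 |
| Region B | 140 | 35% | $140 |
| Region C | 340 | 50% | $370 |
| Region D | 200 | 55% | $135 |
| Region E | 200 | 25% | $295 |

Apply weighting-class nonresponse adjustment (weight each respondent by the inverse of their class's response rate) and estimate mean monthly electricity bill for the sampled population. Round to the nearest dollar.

Each respondent's weight = sampled/responded in their class; summing within a class gives n_sampled, so:
  Region A: 360 × 230 = 82,800
  Region B: 140 × 140 = 19,600
  Region C: 340 × 370 = 125,800
  Region D: 200 × 135 = 27,000
  Region E: 200 × 295 = 59,000
Adjusted estimate = 314,200 / 1,240 = 253.387 → $253.

$253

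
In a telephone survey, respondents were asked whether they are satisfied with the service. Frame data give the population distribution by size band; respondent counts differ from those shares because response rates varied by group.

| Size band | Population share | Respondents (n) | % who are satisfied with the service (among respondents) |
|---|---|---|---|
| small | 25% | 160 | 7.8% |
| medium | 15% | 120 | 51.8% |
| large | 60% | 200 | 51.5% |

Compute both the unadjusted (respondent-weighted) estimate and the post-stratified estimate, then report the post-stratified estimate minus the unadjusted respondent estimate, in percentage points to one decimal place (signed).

Without adjustment, the pooled respondent share is:
  (160/480)×7.8 + (120/480)×51.8 + (200/480)×51.5 = 37.0083%
Reweighting by population size band shares:
  0.25×7.8 + 0.15×51.8 + 0.6×51.5 = 40.62%
Difference = 40.62 − 37.0083 = 3.6117 pp.

+3.6 percentage points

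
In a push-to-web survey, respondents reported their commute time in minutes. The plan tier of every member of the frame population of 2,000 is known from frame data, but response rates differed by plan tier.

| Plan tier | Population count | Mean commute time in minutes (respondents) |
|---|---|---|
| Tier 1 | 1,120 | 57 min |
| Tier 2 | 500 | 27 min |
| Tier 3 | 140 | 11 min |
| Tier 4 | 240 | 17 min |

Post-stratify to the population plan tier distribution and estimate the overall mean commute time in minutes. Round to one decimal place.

41.5

Weight each group's respondent value by its population share:
  Tier 1: (1,120/2,000) × 57 = 31.92
  Tier 2: (500/2,000) × 27 = 6.75
  Tier 3: (140/2,000) × 11 = 0.77
  Tier 4: (240/2,000) × 17 = 2.04
Post-stratified estimate = 41.48 → 41.5.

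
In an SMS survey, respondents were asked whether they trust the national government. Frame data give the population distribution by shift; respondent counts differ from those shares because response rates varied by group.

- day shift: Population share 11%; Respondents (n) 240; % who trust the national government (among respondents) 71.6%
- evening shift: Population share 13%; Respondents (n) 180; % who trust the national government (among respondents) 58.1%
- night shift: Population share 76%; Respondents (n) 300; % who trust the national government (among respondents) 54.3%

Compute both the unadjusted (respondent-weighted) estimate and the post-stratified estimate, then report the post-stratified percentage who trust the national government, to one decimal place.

56.7%

Without adjustment, the pooled respondent share is:
  (240/720)×71.6 + (180/720)×58.1 + (300/720)×54.3 = 61.0167%
Reweighting by population shift shares:
  0.11×71.6 + 0.13×58.1 + 0.76×54.3 = 56.697%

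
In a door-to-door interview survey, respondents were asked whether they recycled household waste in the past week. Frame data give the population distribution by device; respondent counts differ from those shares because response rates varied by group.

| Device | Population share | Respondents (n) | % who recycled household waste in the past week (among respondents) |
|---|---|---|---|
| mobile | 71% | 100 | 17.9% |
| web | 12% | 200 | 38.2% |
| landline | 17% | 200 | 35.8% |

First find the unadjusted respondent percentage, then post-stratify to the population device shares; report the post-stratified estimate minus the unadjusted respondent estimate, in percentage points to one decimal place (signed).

-9.8 percentage points

Unadjusted (pooled respondent) estimate weights by respondent counts:
  (100/500)×17.9 + (200/500)×38.2 + (200/500)×35.8 = 33.18%
Post-stratifying to population shares instead:
  0.71×17.9 + 0.12×38.2 + 0.17×35.8 = 23.379%
Difference = 23.379 − 33.18 = -9.801 pp.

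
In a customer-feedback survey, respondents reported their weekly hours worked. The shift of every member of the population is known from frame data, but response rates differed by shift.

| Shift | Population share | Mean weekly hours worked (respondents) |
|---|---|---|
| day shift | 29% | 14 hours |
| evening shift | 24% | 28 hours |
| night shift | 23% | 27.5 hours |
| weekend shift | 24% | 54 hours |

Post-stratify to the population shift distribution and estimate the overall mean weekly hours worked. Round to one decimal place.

30.1

Reweight to the known shift distribution:
  day shift: 0.29 × 14 = 4.06
  evening shift: 0.24 × 28 = 6.72
  night shift: 0.23 × 27.5 = 6.325
  weekend shift: 0.24 × 54 = 12.96
Post-stratified estimate = 30.065 → 30.1.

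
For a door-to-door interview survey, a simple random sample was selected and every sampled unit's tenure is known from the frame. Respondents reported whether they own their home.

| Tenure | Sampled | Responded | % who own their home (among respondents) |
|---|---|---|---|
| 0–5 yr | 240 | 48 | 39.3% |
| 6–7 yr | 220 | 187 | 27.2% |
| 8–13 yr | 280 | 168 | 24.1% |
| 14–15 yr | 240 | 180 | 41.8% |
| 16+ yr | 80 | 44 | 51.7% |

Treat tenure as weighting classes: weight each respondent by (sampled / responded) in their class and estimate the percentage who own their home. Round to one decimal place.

Response rates by class: 0–5 yr 48/240 = 20%, 6–7 yr 187/220 = 85%, 8–13 yr 168/280 = 60%, 14–15 yr 180/240 = 75%, 16+ yr 44/80 = 55%.
Inverse-response-rate weighting restores each class to its sampled count, so class totals weight by n_sampled:
  0–5 yr: 240 × 39.3 = 9432
  6–7 yr: 220 × 27.2 = 5984
  8–13 yr: 280 × 24.1 = 6748
  14–15 yr: 240 × 41.8 = 10,032
  16+ yr: 80 × 51.7 = 4136
Adjusted estimate = 36,332 / 1,060 = 34.2755 → 34.3%.

34.3%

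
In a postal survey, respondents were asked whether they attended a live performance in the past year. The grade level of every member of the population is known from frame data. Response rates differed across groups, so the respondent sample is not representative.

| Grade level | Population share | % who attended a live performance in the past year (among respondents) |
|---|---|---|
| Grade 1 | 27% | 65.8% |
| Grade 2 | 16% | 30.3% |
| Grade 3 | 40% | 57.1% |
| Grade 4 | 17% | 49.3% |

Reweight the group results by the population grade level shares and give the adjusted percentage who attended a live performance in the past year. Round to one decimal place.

53.8%

Weight each group's respondent value by its population share:
  Grade 1: 0.27 × 65.8 = 17.766
  Grade 2: 0.16 × 30.3 = 4.848
  Grade 3: 0.4 × 57.1 = 22.84
  Grade 4: 0.17 × 49.3 = 8.381
Post-stratified estimate = 53.835 → 53.8%.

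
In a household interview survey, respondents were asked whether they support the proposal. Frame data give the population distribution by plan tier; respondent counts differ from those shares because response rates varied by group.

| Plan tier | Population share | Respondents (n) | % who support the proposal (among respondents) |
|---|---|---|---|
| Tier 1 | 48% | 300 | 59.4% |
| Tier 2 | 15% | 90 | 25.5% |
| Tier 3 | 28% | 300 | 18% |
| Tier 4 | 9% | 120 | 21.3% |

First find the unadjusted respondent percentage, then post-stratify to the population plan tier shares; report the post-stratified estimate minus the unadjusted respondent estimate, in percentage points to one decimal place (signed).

Without adjustment, the pooled respondent share is:
  (300/810)×59.4 + (90/810)×25.5 + (300/810)×18 + (120/810)×21.3 = 34.6556%
Post-stratified estimate weights by population shares:
  0.48×59.4 + 0.15×25.5 + 0.28×18 + 0.09×21.3 = 39.294%
Difference = 39.294 − 34.6556 = 4.6384 pp.

+4.6 percentage points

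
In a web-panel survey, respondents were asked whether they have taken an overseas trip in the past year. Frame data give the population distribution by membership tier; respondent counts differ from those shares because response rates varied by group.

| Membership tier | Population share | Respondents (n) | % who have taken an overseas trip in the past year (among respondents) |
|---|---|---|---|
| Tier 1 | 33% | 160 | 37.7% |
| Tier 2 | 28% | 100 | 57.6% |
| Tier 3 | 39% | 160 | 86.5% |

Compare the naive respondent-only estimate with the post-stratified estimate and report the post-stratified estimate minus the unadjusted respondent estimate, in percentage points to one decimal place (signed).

+1.3 percentage points

Naive respondent-only estimate (weights = respondent counts):
  (160/420)×37.7 + (100/420)×57.6 + (160/420)×86.5 = 61.0286%
Reweighting by population membership tier shares:
  0.33×37.7 + 0.28×57.6 + 0.39×86.5 = 62.304%
Difference = 62.304 − 61.0286 = 1.2754 pp.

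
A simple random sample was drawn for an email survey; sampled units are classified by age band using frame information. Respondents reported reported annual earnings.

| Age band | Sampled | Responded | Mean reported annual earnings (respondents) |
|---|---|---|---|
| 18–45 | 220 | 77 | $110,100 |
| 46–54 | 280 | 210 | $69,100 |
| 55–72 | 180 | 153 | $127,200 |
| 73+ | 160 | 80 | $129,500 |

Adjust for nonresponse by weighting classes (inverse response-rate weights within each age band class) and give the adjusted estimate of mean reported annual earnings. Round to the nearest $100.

$103,800

Response rates by class: 18–45 77/220 = 35%, 46–54 210/280 = 75%, 55–72 153/180 = 85%, 73+ 80/160 = 50%.
Inverse-response-rate weighting restores each class to its sampled count, so class totals weight by n_sampled:
  18–45: 220 × 110,100 = 24,222,000
  46–54: 280 × 69,100 = 19,348,000
  55–72: 180 × 127,200 = 22,896,000
  73+: 160 × 129,500 = 20,720,000
Adjusted estimate = 87,186,000 / 840 = 103793 → $103,800.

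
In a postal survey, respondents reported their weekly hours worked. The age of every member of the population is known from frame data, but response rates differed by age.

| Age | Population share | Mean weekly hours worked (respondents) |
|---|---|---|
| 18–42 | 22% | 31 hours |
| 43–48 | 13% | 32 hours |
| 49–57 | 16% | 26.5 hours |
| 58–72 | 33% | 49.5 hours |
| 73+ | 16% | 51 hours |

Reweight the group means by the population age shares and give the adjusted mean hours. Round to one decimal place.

39.7

Weight each group's respondent value by its population share:
  18–42: 0.22 × 31 = 6.82
  43–48: 0.13 × 32 = 4.16
  49–57: 0.16 × 26.5 = 4.24
  58–72: 0.33 × 49.5 = 16.335
  73+: 0.16 × 51 = 8.16
Post-stratified estimate = 39.715 → 39.7.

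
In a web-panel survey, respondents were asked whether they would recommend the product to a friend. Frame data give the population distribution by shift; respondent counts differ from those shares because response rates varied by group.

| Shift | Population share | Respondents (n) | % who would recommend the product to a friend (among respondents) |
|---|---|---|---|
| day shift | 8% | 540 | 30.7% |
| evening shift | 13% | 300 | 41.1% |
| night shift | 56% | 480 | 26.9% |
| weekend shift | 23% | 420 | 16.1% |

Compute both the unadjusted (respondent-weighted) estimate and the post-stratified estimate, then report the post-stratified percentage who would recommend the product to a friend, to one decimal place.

26.6%

Without adjustment, the pooled respondent share is:
  (540/1740)×30.7 + (300/1740)×41.1 + (480/1740)×26.9 + (420/1740)×16.1 = 27.9207%
Post-stratifying to population shares instead:
  0.08×30.7 + 0.13×41.1 + 0.56×26.9 + 0.23×16.1 = 26.566%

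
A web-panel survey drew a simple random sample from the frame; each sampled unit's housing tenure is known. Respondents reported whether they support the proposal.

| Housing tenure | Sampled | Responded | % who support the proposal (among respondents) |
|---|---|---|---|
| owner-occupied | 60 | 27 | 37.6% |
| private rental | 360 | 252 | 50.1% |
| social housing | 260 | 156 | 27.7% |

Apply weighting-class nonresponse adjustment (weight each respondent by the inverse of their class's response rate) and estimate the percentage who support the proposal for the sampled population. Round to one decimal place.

40.4%

Class response rates: owner-occupied 27/60 = 45%, private rental 252/360 = 70%, social housing 156/260 = 60%.
Weighting each respondent by the inverse class response rate inflates each class back to its sampled size, so the class weight is n_sampled:
  owner-occupied: 60 × 37.6 = 2256
  private rental: 360 × 50.1 = 18,036
  social housing: 260 × 27.7 = 7202
Adjusted estimate = 27,494 / 680 = 40.4324 → 40.4%.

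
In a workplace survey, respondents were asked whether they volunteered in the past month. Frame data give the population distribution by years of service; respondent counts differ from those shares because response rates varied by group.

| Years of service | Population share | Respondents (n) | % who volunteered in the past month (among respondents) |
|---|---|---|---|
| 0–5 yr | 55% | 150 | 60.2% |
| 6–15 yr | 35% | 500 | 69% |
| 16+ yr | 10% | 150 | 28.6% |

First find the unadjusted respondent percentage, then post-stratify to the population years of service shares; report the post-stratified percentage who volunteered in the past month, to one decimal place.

60.1%

Unadjusted (pooled respondent) estimate weights by respondent counts:
  (150/800)×60.2 + (500/800)×69 + (150/800)×28.6 = 59.775%
Post-stratifying to population shares instead:
  0.55×60.2 + 0.35×69 + 0.1×28.6 = 60.12%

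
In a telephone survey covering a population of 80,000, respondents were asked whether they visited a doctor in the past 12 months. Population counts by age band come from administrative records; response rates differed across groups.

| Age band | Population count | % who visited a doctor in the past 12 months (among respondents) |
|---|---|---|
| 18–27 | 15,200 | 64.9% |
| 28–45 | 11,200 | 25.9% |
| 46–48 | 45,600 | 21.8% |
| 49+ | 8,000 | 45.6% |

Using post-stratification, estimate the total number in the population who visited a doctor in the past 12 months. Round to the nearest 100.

Apply each group's respondent rate to its population count:
  18–27: 15,200 × 64.9% = 9864.8
  28–45: 11,200 × 25.9% = 2900.8
  46–48: 45,600 × 21.8% = 9940.8
  49+: 8,000 × 45.6% = 3648
Estimated total = 26354.4 → 26,400.

26,400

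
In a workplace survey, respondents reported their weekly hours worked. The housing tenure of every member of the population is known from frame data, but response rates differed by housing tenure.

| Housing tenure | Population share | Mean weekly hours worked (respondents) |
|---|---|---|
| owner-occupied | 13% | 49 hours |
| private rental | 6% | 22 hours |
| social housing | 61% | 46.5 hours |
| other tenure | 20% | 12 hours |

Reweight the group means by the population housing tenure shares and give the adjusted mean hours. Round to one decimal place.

Weight each group's respondent value by its population share:
  owner-occupied: 0.13 × 49 = 6.37
  private rental: 0.06 × 22 = 1.32
  social housing: 0.61 × 46.5 = 28.365
  other tenure: 0.2 × 12 = 2.4
Post-stratified estimate = 38.455 → 38.5.

38.5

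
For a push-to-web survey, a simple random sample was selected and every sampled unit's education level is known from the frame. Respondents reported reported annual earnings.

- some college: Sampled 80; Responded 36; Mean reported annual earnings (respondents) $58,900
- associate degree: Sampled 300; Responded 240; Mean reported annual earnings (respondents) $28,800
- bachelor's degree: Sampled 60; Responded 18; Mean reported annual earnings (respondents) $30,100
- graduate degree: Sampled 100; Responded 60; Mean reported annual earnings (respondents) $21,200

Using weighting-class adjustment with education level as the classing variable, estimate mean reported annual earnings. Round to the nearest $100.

Response rates by class: some college 36/80 = 45%, associate degree 240/300 = 80%, bachelor's degree 18/60 = 30%, graduate degree 60/100 = 60%.
Weighting each respondent by the inverse class response rate inflates each class back to its sampled size, so the class weight is n_sampled:
  some college: 80 × 58,900 = 4,712,000
  associate degree: 300 × 28,800 = 8,640,000
  bachelor's degree: 60 × 30,100 = 1,806,000
  graduate degree: 100 × 21,200 = 2,120,000
Adjusted estimate = 17,278,000 / 540 = 31996.3 → $32,000.

$32,000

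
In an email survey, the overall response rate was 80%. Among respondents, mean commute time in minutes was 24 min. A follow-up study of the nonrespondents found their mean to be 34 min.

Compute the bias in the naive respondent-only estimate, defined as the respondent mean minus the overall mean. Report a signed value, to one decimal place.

-2.0

Nonresponse fraction = 1 − 0.8 = 0.2.
Bias = (nonresponse fraction) × (respondent mean − nonrespondent mean)
     = 0.2 × (24 − 34) = 0.2 × -10 = -2.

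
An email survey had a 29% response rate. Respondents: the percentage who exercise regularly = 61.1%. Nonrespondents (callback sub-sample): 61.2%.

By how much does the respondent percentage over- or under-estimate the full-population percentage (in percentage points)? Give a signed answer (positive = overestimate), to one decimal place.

Nonresponse fraction = 1 − 0.29 = 0.71.
Bias = (nonresponse fraction) × (respondent percentage − nonrespondent percentage)
     = 0.71 × (61.1 − 61.2) = 0.71 × -0.1 = -0.071.

-0.1 percentage points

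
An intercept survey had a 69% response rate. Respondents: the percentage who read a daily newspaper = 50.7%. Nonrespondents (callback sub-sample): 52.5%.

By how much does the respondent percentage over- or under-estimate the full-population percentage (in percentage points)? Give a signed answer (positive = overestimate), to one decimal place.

-0.6 percentage points

Nonresponse fraction = 1 − 0.69 = 0.31.
Bias = (nonresponse fraction) × (respondent percentage − nonrespondent percentage)
     = 0.31 × (50.7 − 52.5) = 0.31 × -1.8 = -0.558.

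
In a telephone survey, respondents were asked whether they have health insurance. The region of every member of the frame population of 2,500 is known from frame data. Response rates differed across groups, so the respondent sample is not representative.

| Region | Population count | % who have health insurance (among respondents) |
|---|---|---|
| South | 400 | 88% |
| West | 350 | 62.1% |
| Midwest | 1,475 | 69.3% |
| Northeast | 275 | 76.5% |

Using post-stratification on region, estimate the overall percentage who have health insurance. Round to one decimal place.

72.1%

Post-stratification weights by population share, not respondent share:
  South: (400/2,500) × 88 = 14.08
  West: (350/2,500) × 62.1 = 8.694
  Midwest: (1,475/2,500) × 69.3 = 40.887
  Northeast: (275/2,500) × 76.5 = 8.415
Post-stratified estimate = 72.076 → 72.1%.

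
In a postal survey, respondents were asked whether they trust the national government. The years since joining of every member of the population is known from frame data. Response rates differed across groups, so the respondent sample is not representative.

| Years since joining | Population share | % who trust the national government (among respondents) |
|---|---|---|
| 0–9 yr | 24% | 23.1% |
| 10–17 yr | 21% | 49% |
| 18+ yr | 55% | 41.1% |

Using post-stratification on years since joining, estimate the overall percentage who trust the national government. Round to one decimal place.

38.4%

Each cell contributes population-share × respondent value:
  0–9 yr: 0.24 × 23.1 = 5.544
  10–17 yr: 0.21 × 49 = 10.29
  18+ yr: 0.55 × 41.1 = 22.605
Post-stratified estimate = 38.439 → 38.4%.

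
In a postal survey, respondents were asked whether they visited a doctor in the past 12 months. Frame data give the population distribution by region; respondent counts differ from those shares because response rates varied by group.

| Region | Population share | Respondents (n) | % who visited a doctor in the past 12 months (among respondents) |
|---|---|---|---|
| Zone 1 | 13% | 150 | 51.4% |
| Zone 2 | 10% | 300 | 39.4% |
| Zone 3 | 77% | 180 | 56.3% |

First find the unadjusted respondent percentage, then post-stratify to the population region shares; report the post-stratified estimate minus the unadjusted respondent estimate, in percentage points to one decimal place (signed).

+6.9 percentage points

Without adjustment, the pooled respondent share is:
  (150/630)×51.4 + (300/630)×39.4 + (180/630)×56.3 = 47.0857%
Reweighting by population region shares:
  0.13×51.4 + 0.1×39.4 + 0.77×56.3 = 53.973%
Difference = 53.973 − 47.0857 = 6.8873 pp.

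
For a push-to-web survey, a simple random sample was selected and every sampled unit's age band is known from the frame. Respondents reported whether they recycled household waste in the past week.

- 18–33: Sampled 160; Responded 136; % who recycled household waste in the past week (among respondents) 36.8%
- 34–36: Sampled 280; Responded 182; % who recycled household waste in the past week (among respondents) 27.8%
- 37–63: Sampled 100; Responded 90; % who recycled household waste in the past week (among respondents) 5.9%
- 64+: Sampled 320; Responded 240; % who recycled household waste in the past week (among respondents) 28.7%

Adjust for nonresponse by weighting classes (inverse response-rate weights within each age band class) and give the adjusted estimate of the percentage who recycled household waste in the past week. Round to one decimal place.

27.3%

Response rates by class: 18–33 136/160 = 85%, 34–36 182/280 = 65%, 37–63 90/100 = 90%, 64+ 240/320 = 75%.
Inverse-response-rate weighting restores each class to its sampled count, so class totals weight by n_sampled:
  18–33: 160 × 36.8 = 5888
  34–36: 280 × 27.8 = 7784
  37–63: 100 × 5.9 = 590
  64+: 320 × 28.7 = 9184
Adjusted estimate = 23,446 / 860 = 27.2628 → 27.3%.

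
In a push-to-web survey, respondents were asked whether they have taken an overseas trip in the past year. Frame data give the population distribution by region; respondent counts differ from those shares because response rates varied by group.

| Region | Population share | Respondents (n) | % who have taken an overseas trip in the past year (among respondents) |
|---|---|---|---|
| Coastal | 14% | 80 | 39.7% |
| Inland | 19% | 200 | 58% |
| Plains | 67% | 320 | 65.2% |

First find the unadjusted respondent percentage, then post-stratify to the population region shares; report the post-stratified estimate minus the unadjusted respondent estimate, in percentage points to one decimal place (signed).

+0.9 percentage points

Naive respondent-only estimate (weights = respondent counts):
  (80/600)×39.7 + (200/600)×58 + (320/600)×65.2 = 59.4%
Post-stratifying to population shares instead:
  0.14×39.7 + 0.19×58 + 0.67×65.2 = 60.262%
Difference = 60.262 − 59.4 = 0.862 pp.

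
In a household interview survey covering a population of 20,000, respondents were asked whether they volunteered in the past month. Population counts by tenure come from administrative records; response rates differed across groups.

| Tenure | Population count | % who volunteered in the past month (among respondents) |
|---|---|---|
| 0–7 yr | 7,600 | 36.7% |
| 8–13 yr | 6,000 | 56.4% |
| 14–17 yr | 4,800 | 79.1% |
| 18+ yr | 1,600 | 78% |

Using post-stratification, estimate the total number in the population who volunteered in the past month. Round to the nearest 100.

Estimated count per cell = population count × respondent percentage:
  0–7 yr: 7,600 × 36.7% = 2789.2
  8–13 yr: 6,000 × 56.4% = 3384
  14–17 yr: 4,800 × 79.1% = 3796.8
  18+ yr: 1,600 × 78% = 1248
Estimated total = 11,218 → 11,200.

11,200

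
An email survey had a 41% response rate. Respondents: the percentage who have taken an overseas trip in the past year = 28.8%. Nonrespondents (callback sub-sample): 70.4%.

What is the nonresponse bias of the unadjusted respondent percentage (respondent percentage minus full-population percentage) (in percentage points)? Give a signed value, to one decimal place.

Nonresponse fraction = 1 − 0.41 = 0.59.
Bias = (nonresponse fraction) × (respondent percentage − nonrespondent percentage)
     = 0.59 × (28.8 − 70.4) = 0.59 × -41.6 = -24.544.

-24.5 percentage points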